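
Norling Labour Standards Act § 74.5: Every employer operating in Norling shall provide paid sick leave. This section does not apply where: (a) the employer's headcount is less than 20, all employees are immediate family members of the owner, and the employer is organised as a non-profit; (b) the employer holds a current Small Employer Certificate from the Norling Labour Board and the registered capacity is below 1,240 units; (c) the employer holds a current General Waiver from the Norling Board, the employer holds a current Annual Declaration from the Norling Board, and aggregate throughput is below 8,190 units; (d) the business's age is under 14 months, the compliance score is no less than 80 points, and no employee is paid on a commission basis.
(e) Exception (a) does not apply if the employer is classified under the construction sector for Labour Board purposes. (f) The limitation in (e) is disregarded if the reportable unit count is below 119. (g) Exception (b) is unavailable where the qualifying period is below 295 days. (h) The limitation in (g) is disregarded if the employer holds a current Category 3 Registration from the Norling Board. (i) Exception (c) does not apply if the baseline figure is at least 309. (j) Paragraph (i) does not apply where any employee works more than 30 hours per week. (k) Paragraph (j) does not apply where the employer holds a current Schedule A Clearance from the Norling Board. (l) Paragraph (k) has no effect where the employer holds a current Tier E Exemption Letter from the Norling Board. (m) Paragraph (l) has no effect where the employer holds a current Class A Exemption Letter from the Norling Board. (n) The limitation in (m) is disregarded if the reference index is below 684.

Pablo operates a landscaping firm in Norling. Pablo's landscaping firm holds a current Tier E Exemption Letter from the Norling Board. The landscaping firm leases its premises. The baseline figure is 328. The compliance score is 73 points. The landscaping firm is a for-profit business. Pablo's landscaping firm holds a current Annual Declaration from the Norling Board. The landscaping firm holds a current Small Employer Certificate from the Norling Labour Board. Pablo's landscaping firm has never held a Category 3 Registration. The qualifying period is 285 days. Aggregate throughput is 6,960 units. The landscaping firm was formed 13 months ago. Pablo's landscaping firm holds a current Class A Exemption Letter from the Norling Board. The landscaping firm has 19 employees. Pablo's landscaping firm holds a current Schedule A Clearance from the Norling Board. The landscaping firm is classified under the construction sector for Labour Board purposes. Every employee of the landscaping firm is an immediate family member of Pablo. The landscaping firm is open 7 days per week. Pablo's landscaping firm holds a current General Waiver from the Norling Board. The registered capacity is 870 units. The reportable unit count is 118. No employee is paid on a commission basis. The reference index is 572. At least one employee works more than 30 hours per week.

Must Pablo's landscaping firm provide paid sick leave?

Exception (a) fails — the employer is for-profit.
Exception (b)'s conditions are all satisfied: a current Small Employer Certificate is held; the registered capacity is 870 units, below the 1,240 units limit. Turning to paragraphs (g)–(h): (g) operates against (b): the qualifying period is 285 days, below the 295 days limit. (h) is not triggered (no current Category 3 Registration is held), so (g) stands. Exception (b) does not apply.
Exception (c)'s conditions are all satisfied: a current General Waiver is held; a current Annual Declaration is held; aggregate throughput is 6,960 units, below the 8,190 units limit. As to paragraphs (i)–(n): (i) would limit (c) — the baseline figure is 328, meeting the 309 threshold — but (j) sets (i) aside: (j) is triggered — at least one employee exceeds 30 hours/week. (k) is triggered (a current Schedule A Clearance is held), but is overridden by (l): (l) operates — a current Tier E Exemption Letter is held. (m) would limit (l) — a current Class A Exemption Letter is held — but (n) sets (m) aside: (n) is triggered — the reference index is 572, below the 684 limit. Exception (c) stands.
Exception (d) does not apply: the compliance score is 73 points, short of 80 points.

No — exception (c) applies; Pablo's landscaping firm is not required to provide paid sick leave.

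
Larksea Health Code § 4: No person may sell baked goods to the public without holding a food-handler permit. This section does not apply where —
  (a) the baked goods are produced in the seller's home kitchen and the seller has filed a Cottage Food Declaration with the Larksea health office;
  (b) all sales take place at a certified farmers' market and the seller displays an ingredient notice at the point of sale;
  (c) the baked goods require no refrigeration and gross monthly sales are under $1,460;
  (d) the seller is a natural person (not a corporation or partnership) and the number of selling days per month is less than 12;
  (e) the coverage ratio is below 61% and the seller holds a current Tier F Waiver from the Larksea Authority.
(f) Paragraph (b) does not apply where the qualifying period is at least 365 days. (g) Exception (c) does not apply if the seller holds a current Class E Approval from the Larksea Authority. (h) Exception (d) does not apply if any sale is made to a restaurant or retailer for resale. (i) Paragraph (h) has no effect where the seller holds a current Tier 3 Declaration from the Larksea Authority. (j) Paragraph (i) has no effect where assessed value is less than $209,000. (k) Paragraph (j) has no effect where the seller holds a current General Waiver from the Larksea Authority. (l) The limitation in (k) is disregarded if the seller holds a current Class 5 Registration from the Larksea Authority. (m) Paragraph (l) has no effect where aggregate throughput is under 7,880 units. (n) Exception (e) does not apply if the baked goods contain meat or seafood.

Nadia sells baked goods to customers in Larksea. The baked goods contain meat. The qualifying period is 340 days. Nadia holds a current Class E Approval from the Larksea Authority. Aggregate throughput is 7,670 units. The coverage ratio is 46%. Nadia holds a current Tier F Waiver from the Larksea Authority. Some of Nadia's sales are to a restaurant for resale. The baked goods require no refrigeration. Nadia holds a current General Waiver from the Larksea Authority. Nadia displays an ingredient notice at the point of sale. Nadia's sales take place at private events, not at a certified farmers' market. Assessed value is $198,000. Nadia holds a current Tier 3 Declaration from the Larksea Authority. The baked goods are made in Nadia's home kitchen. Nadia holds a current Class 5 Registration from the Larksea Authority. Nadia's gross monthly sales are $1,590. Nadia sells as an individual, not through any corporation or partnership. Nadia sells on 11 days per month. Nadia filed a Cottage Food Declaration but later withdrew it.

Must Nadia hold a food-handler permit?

Exception (a) requires that the seller has filed a Cottage Food Declaration with the Larksea health office; but the Cottage Food Declaration was withdrawn, so (a) is unavailable.
Exception (b) requires that all sales take place at a certified farmers' market; but sales are at private events, not a certified farmers' market, so (b) is unavailable.
Exception (c) does not apply: gross monthly sales are $1,590, not under $1,460.
All of (d)'s requirements are met (the seller is a natural person; the number of selling days per month is 11, less than the 12 limit). Under paragraphs (h)–(m): (h) would limit (d) — some sales are to a restaurant for resale — but (i) sets (h) aside: (i) operates against (h): a current Tier 3 Declaration is held. (j) applies (assessed value is $198,000, less than the $209,000 limit), but is overridden by (k): (k) operates — a current General Waiver is held. (l) is engaged (a current Class 5 Registration is held), but is displaced by (m): (m) is triggered — aggregate throughput is 7,670 units, under the 7,880 units limit. Exception (d) stands.
Exception (e)'s conditions are all satisfied: the coverage ratio is 46%, below the 61% limit; a current Tier F Waiver is held. But applying paragraph (n): (n) operates against (e): the baked goods contain meat. (e) is therefore removed.

No — exception (d) applies; Nadia is not required to hold a food-handler permit.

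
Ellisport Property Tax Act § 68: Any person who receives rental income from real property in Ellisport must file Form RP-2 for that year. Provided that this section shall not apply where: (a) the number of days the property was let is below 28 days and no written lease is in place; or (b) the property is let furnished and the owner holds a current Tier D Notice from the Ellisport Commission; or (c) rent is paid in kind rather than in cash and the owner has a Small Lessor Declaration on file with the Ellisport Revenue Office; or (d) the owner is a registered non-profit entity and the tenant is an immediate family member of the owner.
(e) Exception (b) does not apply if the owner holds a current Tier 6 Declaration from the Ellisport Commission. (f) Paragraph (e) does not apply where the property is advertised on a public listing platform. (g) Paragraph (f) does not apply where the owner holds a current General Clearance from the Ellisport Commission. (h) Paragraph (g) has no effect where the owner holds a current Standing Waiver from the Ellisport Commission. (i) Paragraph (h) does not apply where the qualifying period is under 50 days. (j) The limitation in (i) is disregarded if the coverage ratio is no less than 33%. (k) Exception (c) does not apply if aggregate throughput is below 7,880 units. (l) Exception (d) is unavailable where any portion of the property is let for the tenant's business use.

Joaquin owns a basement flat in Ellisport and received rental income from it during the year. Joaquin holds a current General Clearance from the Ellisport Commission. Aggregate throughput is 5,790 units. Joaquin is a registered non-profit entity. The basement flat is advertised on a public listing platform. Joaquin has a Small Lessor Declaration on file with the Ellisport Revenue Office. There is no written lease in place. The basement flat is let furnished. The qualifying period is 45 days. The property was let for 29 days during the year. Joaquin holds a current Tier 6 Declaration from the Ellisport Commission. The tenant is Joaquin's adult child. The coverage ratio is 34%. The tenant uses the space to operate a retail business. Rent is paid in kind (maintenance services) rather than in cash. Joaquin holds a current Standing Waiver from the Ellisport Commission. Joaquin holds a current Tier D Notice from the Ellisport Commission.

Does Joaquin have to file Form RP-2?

Exception (a) fails — the number of days the property was let is 29 days, not below 28 days.
Exception (b)'s conditions are all satisfied: the property is let furnished; a current Tier D Notice is held. Considering the limiting provisions: (e) is engaged (a current Tier 6 Declaration is held), but is itself disapplied by (f): (f) is engaged — the property is publicly advertised. (g) would limit (f) — a current General Clearance is held — but (h) sets (g) aside: (h) operates against (g): a current Standing Waiver is held. (i) would limit (h) — the qualifying period is 45 days, under the 50 days limit — but (j) sets (i) aside: (j) operates against (i): the coverage ratio is 34%, meeting the 33% threshold. Exception (b) stands.
Exception (c)'s conditions are all satisfied: rent is paid in kind; a Small Lessor Declaration is on file. Turning to paragraph (k): (k) applies — aggregate throughput is 5,790 units, below the 7,880 units limit. Exception (c) does not apply.
Exception (d)'s conditions are all satisfied: Joaquin is a registered non-profit; the tenant is an immediate family member. However, paragraph (l) must be considered: (l) applies — the space is let for business use. So (d) is unavailable.

No — exception (b) applies; Joaquin is not required to file Form RP-2.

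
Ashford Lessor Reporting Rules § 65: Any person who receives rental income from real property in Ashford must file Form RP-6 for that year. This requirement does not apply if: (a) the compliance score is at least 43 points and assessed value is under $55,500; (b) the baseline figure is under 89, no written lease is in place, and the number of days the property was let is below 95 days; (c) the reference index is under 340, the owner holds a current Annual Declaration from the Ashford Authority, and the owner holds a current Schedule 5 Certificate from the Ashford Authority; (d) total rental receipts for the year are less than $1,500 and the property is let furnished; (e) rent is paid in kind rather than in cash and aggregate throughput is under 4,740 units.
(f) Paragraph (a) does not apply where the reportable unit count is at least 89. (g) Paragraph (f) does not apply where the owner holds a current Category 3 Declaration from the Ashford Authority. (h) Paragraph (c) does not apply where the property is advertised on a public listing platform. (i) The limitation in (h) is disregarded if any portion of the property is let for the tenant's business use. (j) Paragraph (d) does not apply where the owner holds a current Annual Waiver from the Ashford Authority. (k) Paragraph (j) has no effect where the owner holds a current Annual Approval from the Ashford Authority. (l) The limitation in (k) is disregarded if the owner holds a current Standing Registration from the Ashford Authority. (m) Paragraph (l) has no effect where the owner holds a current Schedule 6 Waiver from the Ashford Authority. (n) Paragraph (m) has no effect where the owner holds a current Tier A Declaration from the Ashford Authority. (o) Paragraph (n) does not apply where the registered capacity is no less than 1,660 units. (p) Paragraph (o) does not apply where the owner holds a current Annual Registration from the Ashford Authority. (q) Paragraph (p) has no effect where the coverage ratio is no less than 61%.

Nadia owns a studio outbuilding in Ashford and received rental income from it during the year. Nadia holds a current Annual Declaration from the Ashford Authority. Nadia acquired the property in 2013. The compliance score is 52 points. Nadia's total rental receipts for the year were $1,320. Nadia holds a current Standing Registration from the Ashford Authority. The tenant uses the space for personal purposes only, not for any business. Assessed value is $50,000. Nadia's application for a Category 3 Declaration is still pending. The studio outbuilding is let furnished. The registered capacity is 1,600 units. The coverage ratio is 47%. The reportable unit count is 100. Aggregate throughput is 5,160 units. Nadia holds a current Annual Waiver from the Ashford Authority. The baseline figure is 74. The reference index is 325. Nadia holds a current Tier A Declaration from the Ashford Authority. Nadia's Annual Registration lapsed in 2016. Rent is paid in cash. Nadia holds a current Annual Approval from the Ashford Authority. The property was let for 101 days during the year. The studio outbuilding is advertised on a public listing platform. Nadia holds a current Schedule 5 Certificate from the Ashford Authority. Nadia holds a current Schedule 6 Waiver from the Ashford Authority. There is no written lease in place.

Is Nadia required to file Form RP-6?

Exception (a): the compliance score is 52 points, meeting the 43 points threshold; assessed value is $50,000, under the $55,500 limit — every condition holds. However, paragraphs (f)–(g) must be considered: (f) operates — the reportable unit count is 100, meeting the 89 threshold. (g), which would lift (f), does not operate here — the Category 3 Declaration is not current. (a) is therefore removed.
Exception (b) requires that the number of days the property was let is below 95 days; but the number of days the property was let is 101 days, not below 95 days, so (b) is unavailable.
Exception (c)'s conditions are all satisfied: the reference index is 325, under the 340 limit; a current Annual Declaration is held; a current Schedule 5 Certificate is held. But applying paragraphs (h)–(i): (h) is engaged — the property is publicly advertised. (i), which would lift (h), is inapplicable — the space is used for personal purposes only. Exception (c) does not apply.
Exception (d) is satisfied on its face — total rental receipts for the year are $1,320, less than the $1,500 limit; the property is let furnished. However, paragraphs (j)–(q) must be considered: (j) is triggered — a current Annual Waiver is held. (k) operates (a current Annual Approval is held), but is overridden by (l): (l) operates — a current Standing Registration is held. (m) would limit (l) — a current Schedule 6 Waiver is held — but (n) sets (m) aside: (n) operates against (m): a current Tier A Declaration is held. (o) does not operate here (the registered capacity is 1,600 units, short of 1,660 units), so (n) stands. Exception (d) does not apply.
Exception (e) fails — rent is paid in cash.
None of the exceptions is available; § 65 applies in full.

Yes — Nadia must file Form RP-6.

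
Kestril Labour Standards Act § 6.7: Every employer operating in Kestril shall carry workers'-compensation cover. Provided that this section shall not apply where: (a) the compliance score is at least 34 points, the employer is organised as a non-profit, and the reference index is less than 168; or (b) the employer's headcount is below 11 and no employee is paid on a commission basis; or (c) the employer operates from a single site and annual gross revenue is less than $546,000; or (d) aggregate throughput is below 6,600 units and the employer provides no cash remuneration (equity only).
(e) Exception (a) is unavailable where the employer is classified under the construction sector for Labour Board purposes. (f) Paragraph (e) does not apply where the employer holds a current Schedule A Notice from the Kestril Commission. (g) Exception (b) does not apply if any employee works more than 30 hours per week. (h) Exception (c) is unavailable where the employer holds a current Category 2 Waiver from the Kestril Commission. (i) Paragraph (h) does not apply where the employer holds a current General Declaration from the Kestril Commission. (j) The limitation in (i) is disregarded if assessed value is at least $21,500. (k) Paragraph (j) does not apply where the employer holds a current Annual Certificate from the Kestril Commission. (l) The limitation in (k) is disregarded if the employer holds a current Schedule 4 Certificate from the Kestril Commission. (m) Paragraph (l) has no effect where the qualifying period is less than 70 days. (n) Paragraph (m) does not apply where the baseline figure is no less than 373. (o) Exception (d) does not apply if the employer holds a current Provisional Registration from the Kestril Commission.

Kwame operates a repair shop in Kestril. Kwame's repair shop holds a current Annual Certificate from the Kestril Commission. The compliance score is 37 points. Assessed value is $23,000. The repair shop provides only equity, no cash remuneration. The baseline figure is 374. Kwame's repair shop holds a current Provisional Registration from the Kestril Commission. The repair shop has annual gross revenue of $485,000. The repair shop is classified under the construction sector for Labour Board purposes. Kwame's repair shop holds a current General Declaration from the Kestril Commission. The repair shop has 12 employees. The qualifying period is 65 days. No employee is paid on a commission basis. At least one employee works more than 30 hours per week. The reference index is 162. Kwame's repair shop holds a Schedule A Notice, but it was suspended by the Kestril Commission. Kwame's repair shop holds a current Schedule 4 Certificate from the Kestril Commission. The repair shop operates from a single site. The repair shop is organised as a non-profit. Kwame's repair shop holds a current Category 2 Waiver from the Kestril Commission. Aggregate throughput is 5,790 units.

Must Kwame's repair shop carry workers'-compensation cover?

All of (a)'s requirements are met (the compliance score is 37 points, meeting the 34 points threshold; the employer is a non-profit; the reference index is 162, less than the 168 limit). However, paragraphs (e)–(f) must be considered: (e) operates — the repair shop is classified under the construction sector. (f), which would lift (e), is inapplicable — the Schedule A Notice is not current. Exception (a) does not apply.
Exception (b) fails — the employer's headcount is 12, not below 11.
Exception (c)'s conditions are all satisfied: the employer operates from a single site; annual gross revenue is $485,000, less than the $546,000 limit. However, paragraphs (h)–(n) must be considered: (h) is triggered — a current Category 2 Waiver is held. (i) would limit (h) — a current General Declaration is held — but (j) sets (i) aside: (j) operates against (i): assessed value is $23,000, meeting the $21,500 threshold. (k) is triggered (a current Annual Certificate is held), but is overridden by (l): (l) is triggered — a current Schedule 4 Certificate is held. (m) would limit (l) — the qualifying period is 65 days, less than the 70 days limit — but (n) sets (m) aside: (n) operates against (m): the baseline figure is 374, meeting the 373 threshold. (c) is therefore removed.
All of (d)'s requirements are met (aggregate throughput is 5,790 units, below the 6,600 units limit; remuneration is equity-only). However, paragraph (o) must be considered: (o) operates against (d): a current Provisional Registration is held. Exception (d) does not apply.
Every exception is unavailable, so the rule governs.

Yes — Kwame's repair shop must carry workers'-compensation cover.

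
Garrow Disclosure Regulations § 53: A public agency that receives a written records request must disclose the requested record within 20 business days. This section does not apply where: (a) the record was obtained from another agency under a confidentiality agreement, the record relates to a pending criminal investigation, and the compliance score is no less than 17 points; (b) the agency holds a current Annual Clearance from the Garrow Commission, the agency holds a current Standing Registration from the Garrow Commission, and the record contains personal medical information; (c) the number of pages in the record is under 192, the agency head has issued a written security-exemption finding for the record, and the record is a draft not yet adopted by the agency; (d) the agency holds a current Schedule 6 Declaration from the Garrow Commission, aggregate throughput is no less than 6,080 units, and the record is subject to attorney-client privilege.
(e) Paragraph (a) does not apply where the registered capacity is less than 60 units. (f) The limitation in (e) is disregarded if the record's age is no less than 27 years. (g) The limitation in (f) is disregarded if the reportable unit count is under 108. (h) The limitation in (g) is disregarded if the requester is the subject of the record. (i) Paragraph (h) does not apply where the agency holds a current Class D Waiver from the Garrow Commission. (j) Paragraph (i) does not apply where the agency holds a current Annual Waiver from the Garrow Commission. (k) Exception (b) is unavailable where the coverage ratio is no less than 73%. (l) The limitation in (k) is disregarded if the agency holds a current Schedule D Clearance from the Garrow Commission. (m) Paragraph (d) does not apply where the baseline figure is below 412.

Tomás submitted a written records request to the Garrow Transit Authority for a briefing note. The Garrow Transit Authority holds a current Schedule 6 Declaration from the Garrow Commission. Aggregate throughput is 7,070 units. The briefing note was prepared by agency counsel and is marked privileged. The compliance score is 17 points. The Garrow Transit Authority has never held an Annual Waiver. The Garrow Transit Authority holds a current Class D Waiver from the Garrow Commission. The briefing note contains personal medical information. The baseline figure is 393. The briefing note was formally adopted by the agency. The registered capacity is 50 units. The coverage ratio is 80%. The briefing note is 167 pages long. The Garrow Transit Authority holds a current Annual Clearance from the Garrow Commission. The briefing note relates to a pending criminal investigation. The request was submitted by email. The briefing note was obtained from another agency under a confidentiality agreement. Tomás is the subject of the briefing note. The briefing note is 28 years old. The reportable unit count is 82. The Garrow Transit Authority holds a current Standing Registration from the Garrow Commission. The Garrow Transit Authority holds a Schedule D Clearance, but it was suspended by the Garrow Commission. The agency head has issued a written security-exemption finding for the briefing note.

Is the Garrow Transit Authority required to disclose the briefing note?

Exception (a) is satisfied on its face — the briefing note was obtained under a confidentiality agreement; the briefing note relates to a pending investigation; the compliance score is 17 points, meeting the 17 points threshold. But applying paragraphs (e)–(j): (e) operates — the registered capacity is 50 units, less than the 60 units limit. (f) is triggered (the record's age is 28 years, meeting the 27 years threshold), but is itself disapplied by (g): (g) operates against (f): the reportable unit count is 82, under the 108 limit. (h) would limit (g) — Tomás is the subject of the briefing note — but (i) sets (h) aside: (i) is triggered — a current Class D Waiver is held. (j) does not operate here (no current Annual Waiver is held), so (i) stands. So (a) is unavailable.
Exception (b) is satisfied on its face — a current Annual Clearance is held; a current Standing Registration is held; the briefing note contains personal medical information. But applying paragraphs (k)–(l): (k) operates against (b): the coverage ratio is 80%, meeting the 73% threshold. (l), which would lift (k), is inapplicable — no current Schedule D Clearance is held. So (b) is unavailable.
Exception (c) requires that the record is a draft not yet adopted by the agency; but the briefing note has been formally adopted, so (c) is unavailable.
Exception (d) is satisfied on its face — a current Schedule 6 Declaration is held; aggregate throughput is 7,070 units, meeting the 6,080 units threshold; the briefing note is privileged. However, paragraph (m) must be considered: (m) operates — the baseline figure is 393, below the 412 limit. (d) is therefore removed.
No exception displaces § 53.

Yes — the Garrow Transit Authority must disclose the briefing note.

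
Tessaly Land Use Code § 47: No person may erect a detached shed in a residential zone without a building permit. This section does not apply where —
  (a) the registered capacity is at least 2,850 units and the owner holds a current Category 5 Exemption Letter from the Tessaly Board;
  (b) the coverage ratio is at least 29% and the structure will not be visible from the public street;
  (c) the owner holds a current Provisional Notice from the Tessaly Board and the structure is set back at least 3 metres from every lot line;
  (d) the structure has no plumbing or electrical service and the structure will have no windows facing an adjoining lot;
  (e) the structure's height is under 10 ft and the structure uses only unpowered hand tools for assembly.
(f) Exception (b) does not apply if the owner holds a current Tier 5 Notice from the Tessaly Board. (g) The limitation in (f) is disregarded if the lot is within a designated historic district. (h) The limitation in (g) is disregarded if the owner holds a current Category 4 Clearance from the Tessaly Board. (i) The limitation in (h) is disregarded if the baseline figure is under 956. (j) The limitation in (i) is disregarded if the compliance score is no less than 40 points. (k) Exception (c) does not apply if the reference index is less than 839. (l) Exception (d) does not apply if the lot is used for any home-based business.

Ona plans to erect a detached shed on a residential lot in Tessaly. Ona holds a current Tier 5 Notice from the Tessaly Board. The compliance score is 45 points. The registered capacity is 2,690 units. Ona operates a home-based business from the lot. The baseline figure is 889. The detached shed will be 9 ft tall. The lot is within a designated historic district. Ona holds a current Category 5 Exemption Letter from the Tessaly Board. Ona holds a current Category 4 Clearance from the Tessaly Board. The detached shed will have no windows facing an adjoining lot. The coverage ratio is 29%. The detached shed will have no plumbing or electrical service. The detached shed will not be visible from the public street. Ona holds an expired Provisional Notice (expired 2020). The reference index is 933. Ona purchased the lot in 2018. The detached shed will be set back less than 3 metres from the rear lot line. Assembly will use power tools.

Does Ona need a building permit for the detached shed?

Yes — Ona must obtain a building permit.

Exception (a) fails — the registered capacity is 2,690 units, short of 2,850 units.
Exception (b): the coverage ratio is 29%, meeting the 29% threshold; the structure will not be visible from the street — every condition holds. But: (f) operates against (b): a current Tier 5 Notice is held. (g) is engaged (the lot is in a historic district), but is set aside by (h): (h) operates against (g): a current Category 4 Clearance is held. (i) operates (the baseline figure is 889, under the 956 limit), but is set aside by (j): (j) is engaged — the compliance score is 45 points, meeting the 40 points threshold. So (b) is unavailable.
Exception (c) does not apply: no current Provisional Notice is held.
Exception (d)'s conditions are all satisfied: there is no plumbing or electrical service; no windows face an adjoining lot. Turning to paragraph (l): (l) operates against (d): a home-based business operates on the lot. (d) is therefore removed.
Exception (e) does not apply: assembly uses power tools.
No exception applies. The general rule governs.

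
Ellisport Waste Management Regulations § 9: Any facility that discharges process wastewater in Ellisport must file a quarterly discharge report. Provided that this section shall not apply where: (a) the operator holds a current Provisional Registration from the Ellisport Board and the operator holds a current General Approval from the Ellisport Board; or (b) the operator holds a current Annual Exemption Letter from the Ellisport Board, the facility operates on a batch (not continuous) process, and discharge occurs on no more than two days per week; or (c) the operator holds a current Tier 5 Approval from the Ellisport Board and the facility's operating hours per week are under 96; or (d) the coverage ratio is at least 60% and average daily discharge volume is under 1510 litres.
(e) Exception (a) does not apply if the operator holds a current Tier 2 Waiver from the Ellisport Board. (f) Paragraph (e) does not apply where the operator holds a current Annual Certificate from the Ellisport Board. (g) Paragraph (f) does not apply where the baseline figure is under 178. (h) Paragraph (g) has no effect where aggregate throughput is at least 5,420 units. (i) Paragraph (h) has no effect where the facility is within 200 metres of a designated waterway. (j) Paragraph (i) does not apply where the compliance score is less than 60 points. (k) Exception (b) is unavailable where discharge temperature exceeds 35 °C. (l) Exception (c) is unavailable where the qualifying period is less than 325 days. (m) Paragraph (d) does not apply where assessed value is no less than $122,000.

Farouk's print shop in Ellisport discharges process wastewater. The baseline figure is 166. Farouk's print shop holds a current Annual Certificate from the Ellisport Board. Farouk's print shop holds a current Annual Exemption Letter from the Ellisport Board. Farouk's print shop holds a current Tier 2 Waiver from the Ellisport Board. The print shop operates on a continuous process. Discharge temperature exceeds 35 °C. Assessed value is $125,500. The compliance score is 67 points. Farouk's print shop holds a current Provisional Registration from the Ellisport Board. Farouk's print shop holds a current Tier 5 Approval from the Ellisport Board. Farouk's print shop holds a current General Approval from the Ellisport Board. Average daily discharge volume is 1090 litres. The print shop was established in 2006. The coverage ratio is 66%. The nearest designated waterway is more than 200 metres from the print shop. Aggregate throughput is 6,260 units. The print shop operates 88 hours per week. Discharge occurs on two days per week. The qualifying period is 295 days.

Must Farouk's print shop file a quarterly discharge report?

No — exception (a) applies; Farouk's print shop is not required to file a quarterly discharge report.

All of (a)'s requirements are met (a current Provisional Registration is held; a current General Approval is held). Under paragraphs (e)–(j): (e) is engaged (a current Tier 2 Waiver is held), but is displaced by (f): (f) is engaged — a current Annual Certificate is held. (g) would limit (f) — the baseline figure is 166, under the 178 limit — but (h) sets (g) aside: (h) operates against (g): aggregate throughput is 6,260 units, meeting the 5,420 units threshold. (i) is not triggered (the print shop is more than 200 m from any designated waterway), so (h) stands. Exception (a) stands.
Exception (b) requires that the facility operates on a batch (not continuous) process; but the facility operates on a continuous process, so (b) is unavailable.
Exception (c) is satisfied on its face — a current Tier 5 Approval is held; the facility's operating hours per week are 88, under the 96 limit. But: (l) operates against (c): the qualifying period is 295 days, less than the 325 days limit. So (c) is unavailable.
All of (d)'s requirements are met (the coverage ratio is 66%, meeting the 60% threshold; average daily discharge volume is 1090 litres, under the 1510 litres limit). But: (m) operates against (d): assessed value is $125,500, meeting the $122,000 threshold. Exception (d) does not apply.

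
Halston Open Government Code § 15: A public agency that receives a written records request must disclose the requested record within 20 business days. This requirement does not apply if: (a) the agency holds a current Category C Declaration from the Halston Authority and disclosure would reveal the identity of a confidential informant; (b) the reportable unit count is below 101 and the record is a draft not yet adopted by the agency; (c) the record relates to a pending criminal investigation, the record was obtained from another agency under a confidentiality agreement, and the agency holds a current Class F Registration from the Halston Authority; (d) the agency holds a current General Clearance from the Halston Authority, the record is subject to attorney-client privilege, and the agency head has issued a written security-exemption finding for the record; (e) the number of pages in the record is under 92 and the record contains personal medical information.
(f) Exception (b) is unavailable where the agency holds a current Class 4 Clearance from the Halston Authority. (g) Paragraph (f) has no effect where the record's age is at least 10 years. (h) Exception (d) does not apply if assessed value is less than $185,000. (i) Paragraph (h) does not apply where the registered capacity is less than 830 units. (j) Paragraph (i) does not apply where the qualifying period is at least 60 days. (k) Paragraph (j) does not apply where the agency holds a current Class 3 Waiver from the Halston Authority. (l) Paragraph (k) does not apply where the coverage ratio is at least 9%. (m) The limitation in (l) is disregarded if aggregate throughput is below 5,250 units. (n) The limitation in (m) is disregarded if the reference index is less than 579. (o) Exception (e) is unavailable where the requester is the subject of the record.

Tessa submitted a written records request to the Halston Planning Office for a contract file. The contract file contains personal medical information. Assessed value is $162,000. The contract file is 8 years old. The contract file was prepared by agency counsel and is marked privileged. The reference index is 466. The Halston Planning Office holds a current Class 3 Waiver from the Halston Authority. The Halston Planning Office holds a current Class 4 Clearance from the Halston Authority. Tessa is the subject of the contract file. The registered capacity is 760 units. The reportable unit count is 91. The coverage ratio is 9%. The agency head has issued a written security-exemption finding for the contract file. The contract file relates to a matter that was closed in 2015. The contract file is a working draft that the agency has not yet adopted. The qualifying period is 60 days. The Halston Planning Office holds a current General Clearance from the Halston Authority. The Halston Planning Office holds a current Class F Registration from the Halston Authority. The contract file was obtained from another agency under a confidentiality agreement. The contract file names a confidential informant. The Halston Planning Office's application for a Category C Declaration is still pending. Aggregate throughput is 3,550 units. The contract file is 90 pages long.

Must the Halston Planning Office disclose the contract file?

Exception (a) does not apply: no current Category C Declaration is held.
Exception (b)'s conditions are all satisfied: the reportable unit count is 91, below the 101 limit; the contract file is an unadopted draft. But applying paragraphs (f)–(g): (f) is triggered — a current Class 4 Clearance is held. (g), which would lift (f), does not operate here — the record's age is 8 years, short of 10 years. (b) is therefore removed.
Exception (c) does not apply: the contract file relates to a closed matter.
Exception (d) is satisfied on its face — a current General Clearance is held; the contract file is privileged; a written security-exemption finding has been issued. But: (h) is triggered — assessed value is $162,000, less than the $185,000 limit. (i) applies (the registered capacity is 760 units, less than the 830 units limit), but is set aside by (j): (j) operates against (i): the qualifying period is 60 days, meeting the 60 days threshold. (k) operates (a current Class 3 Waiver is held), but is overridden by (l): (l) is triggered — the coverage ratio is 9%, meeting the 9% threshold. (m) is triggered (aggregate throughput is 3,550 units, below the 5,250 units limit), but is overridden by (n): (n) is engaged — the reference index is 466, less than the 579 limit. Exception (d) does not apply.
Exception (e) is satisfied on its face — the number of pages in the record is 90, under the 92 limit; the contract file contains personal medical information. But: (o) operates — Tessa is the subject of the contract file. (e) is therefore removed.
None of the exceptions is available; § 15 applies in full.

Yes — the Halston Planning Office must disclose the contract file.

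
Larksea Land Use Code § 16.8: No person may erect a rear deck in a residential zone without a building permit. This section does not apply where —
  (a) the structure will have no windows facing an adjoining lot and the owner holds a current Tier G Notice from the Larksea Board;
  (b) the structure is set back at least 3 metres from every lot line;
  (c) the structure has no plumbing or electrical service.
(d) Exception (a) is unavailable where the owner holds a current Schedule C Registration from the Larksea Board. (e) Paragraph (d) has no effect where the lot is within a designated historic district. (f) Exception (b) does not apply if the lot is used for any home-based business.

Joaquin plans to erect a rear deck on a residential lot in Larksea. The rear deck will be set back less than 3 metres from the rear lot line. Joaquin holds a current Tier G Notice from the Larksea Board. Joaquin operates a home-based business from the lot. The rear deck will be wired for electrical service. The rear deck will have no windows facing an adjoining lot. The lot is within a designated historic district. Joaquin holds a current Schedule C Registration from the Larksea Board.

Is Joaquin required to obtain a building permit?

Exception (a) is satisfied on its face — no windows face an adjoining lot; a current Tier G Notice is held. Considering the limiting provisions: (d) operates (a current Schedule C Registration is held), but is itself disapplied by (e): (e) operates against (d): the lot is in a historic district. (a) remains available.
Exception (b) does not apply: the rear setback is under 3 m.
Exception (c) fails — electrical service is planned.

No — exception (a) applies; Joaquin does not need a building permit.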